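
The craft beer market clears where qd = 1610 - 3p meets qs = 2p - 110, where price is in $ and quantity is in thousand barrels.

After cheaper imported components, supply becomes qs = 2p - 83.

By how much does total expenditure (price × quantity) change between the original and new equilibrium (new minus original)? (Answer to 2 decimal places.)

Solve the original market: 1610 - 3p = 2p - 110, hence p = 344 and q = 578.
With the change applied: demand qd = 1610 - 3p, supply qs = 2p - 83.
Clearing the new market: 1610 - 3p = 2p - 83, so p = 338.6 and q = 594.2.
Expenditure moves from 344×578 = 198832 to 338.6×594.2 = 201196.12; change = +2364.12.

+2364.12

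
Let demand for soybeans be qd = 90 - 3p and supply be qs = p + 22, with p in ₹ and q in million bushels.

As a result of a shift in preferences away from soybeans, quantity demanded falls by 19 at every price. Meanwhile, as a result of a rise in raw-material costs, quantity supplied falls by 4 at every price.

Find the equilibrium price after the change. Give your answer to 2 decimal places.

13.25

Solve the original market: 90 - 3p = p + 22, hence p = 17 and q = 39.
With the change applied: demand qd = 71 - 3p, supply qs = p + 18.
Setting them equal: 71 - 3p = p + 18 → 53 = 4p, so p = 13.25 and q = 31.25.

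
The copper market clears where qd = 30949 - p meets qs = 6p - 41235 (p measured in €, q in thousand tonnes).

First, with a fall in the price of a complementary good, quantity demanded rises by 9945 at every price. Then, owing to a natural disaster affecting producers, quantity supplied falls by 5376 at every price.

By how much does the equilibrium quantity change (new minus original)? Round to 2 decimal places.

Original equilibrium: 30949 - p = 6p - 41235 gives 72184 = 7p, so p = 10312 and q = 20637.
The shock moves the curves to qd = 40894 - p and qs = 6p - 46611.
Clearing the new market: 40894 - p = 6p - 46611, so p = 87505/7 ≈ 12500.7143 and q = 198753/7 ≈ 28393.2857.
Δq = 28393.2857 − 20637 = +7756.29.

+7756.29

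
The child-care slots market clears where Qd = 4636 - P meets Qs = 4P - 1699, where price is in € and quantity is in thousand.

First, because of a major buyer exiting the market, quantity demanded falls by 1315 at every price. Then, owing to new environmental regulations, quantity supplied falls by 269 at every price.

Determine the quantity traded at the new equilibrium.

2263.2

Initially, 4636 - P = 4P - 1699, so 6335 = 5P and P = 1267, Q = 3369.
The shock moves the curves to Qd = 3321 - P and Qs = 4P - 1968.
New equilibrium: 3321 - P = 4P - 1968 ⇒ 5289 = 5P ⇒ P = 1057.8, Q = 2263.2.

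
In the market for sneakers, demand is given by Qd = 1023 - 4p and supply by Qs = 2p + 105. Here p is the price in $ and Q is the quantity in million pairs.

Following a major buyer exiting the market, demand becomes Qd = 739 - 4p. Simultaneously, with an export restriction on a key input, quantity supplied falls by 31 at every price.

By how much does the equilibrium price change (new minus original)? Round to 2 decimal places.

Original equilibrium: 1023 - 4p = 2p + 105 gives 918 = 6p, so p = 153 and Q = 411.
After the shift, demand is Qd = 739 - 4p and supply is Qs = 2p + 74.
Clearing the new market: 739 - 4p = 2p + 74, so p = 665/6 ≈ 110.8333 and Q = 887/3 ≈ 295.6667.
Δp = 110.8333 − 153 = -42.17.

-42.17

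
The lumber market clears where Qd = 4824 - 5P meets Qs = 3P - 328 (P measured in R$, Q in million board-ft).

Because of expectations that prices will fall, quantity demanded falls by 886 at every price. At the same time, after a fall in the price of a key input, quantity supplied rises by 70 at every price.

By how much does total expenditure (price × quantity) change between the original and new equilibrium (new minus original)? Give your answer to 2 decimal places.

Before the shock: 4824 - 5P = 3P - 328 ⇒ 5152 = 8P ⇒ P = 644, Q = 1604.
The shock moves the curves to Qd = 3938 - 5P and Qs = 3P - 258.
Setting them equal: 3938 - 5P = 3P - 258 → 4196 = 8P, so P = 524.5 and Q = 1315.5.
Expenditure moves from 644×1604 = 1032976 to 524.5×1315.5 = 689979.75; change = -342996.25.

-342996.25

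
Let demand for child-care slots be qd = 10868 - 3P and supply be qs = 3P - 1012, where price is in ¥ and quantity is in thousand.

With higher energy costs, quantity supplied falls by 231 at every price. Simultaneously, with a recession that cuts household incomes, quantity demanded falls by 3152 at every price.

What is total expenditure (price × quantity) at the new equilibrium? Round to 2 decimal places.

Solve the original market: 10868 - 3P = 3P - 1012, hence P = 1980 and q = 4928.
The shock moves the curves to qd = 7716 - 3P and qs = 3P - 1243.
Equate the new curves: 7716 - 3P = 3P - 1243, giving 8959 = 6P, P = 8959/6 ≈ 1493.1667, q = 3236.5.
New expenditure = 1493.1667 × 3236.5 = 4832633.92.

4832633.92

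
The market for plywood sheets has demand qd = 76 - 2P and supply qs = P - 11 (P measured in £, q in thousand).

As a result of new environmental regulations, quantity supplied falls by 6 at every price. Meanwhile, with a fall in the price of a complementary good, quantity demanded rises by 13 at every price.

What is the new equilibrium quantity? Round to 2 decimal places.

18.33

Solve the original market: 76 - 2P = P - 11, hence P = 29 and q = 18.
The new curves are qd = 89 - 2P (demand) and qs = P - 17 (supply).
New equilibrium: 89 - 2P = P - 17 ⇒ 106 = 3P ⇒ P = 106/3 ≈ 35.3333, q = 55/3 ≈ 18.3333.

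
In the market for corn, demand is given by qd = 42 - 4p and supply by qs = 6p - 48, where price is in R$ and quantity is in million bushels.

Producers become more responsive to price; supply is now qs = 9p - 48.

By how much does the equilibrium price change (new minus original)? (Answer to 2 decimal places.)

Before the shock: 42 - 4p = 6p - 48 ⇒ 90 = 10p ⇒ p = 9, q = 6.
After the shift, demand is qd = 42 - 4p and supply is qs = 9p - 48.
Equate the new curves: 42 - 4p = 9p - 48, giving 90 = 13p, p = 90/13 ≈ 6.9231, q = 186/13 ≈ 14.3077.
Δp = 6.9231 − 9 = -2.08.

-2.08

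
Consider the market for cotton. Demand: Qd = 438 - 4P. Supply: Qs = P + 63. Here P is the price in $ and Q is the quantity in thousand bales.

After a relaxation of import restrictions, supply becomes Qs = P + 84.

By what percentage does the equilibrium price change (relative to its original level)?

-5.6

Before the shock: 438 - 4P = P + 63 ⇒ 375 = 5P ⇒ P = 75, Q = 138.
After the shift, demand is Qd = 438 - 4P and supply is Qs = P + 84.
Clearing the new market: 438 - 4P = P + 84, so P = 70.8 and Q = 154.8.
%ΔP = (70.8 − 75) / 75 × 100 = -5.6%.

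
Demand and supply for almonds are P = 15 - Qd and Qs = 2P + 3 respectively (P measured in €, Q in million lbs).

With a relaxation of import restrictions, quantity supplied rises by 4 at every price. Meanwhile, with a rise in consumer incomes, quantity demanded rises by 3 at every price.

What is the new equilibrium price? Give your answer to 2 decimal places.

Before the shock: 15 - P = 2P + 3 ⇒ 12 = 3P ⇒ P = 4, Q = 11.
The shock moves the curves to Qd = 18 - P and Qs = 2P + 7.
New equilibrium: 18 - P = 2P + 7 ⇒ 11 = 3P ⇒ P = 11/3 ≈ 3.6667, Q = 43/3 ≈ 14.3333.

3.67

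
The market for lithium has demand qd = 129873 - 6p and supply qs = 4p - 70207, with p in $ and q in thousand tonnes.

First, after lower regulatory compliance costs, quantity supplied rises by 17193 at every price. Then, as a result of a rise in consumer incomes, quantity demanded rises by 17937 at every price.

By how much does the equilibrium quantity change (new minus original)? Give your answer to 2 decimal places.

Before the shock: 129873 - 6p = 4p - 70207 ⇒ 200080 = 10p ⇒ p = 20008, q = 9825.
After the shift, demand is qd = 147810 - 6p and supply is qs = 4p - 53014.
Equate the new curves: 147810 - 6p = 4p - 53014, giving 200824 = 10p, p = 20082.4, q = 27315.6.
Δq = 27315.6 − 9825 = +17490.60.

+17490.60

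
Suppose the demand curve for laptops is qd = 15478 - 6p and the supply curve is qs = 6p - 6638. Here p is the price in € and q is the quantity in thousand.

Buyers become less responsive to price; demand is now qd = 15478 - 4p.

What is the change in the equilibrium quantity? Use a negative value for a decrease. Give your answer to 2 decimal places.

+2211.60

Initially, 15478 - 6p = 6p - 6638, so 22116 = 12p and p = 1843, q = 4420.
The new curves are qd = 15478 - 4p (demand) and qs = 6p - 6638 (supply).
New equilibrium: 15478 - 4p = 6p - 6638 ⇒ 22116 = 10p ⇒ p = 2211.6, q = 6631.6.
Δq = 6631.6 − 4420 = +2211.60.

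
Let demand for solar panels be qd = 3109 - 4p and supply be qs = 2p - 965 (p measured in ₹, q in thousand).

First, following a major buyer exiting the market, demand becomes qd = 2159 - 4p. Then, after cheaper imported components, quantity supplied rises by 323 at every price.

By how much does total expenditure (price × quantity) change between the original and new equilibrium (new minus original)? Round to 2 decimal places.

Solve the original market: 3109 - 4p = 2p - 965, hence p = 679 and q = 393.
The shock moves the curves to qd = 2159 - 4p and qs = 2p - 642.
Setting them equal: 2159 - 4p = 2p - 642 → 2801 = 6p, so p = 2801/6 ≈ 466.8333 and q = 875/3 ≈ 291.6667.
Expenditure moves from 679×393 = 266847 to 466.8333×291.6667 = 136159.7222; change = -130687.28.

-130687.28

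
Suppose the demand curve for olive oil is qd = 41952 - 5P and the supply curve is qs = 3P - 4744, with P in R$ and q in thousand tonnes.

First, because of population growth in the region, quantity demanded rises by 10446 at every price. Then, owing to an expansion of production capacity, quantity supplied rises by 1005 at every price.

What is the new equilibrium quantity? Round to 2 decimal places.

Initially, 41952 - 5P = 3P - 4744, so 46696 = 8P and P = 5837, q = 12767.
With the change applied: demand qd = 52398 - 5P, supply qs = 3P - 3739.
Clearing the new market: 52398 - 5P = 3P - 3739, so P = 7017.125 and q = 17312.375.

17312.38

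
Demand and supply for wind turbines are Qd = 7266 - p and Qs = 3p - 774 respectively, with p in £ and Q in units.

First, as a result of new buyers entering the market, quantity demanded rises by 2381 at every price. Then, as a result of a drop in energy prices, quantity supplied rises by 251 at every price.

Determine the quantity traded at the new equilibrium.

7104.5

Initially, 7266 - p = 3p - 774, so 8040 = 4p and p = 2010, Q = 5256.
With the change applied: demand Qd = 9647 - p, supply Qs = 3p - 523.
Setting them equal: 9647 - p = 3p - 523 → 10170 = 4p, so p = 2542.5 and Q = 7104.5.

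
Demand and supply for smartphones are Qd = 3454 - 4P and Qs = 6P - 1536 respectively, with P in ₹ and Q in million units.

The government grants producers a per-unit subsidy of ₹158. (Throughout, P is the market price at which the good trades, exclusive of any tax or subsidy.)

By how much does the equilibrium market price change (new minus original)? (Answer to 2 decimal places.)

Before the shock: 3454 - 4P = 6P - 1536 ⇒ 4990 = 10P ⇒ P = 499, Q = 1458.
Since sellers receive the price plus the subsidy, the effective supply curve becomes Qs = 6P - 588.
Clearing the new market: 3454 - 4P = 6P - 588, so P = 404.2 and Q = 1837.2.
ΔP = 404.2 − 499 = -94.80.

-94.80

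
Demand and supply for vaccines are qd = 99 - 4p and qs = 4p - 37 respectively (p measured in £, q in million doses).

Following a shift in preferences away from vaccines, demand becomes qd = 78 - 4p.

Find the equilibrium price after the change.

14.375

Initially, 99 - 4p = 4p - 37, so 136 = 8p and p = 17, q = 31.
The new curves are qd = 78 - 4p (demand) and qs = 4p - 37 (supply).
New equilibrium: 78 - 4p = 4p - 37 ⇒ 115 = 8p ⇒ p = 14.375, q = 20.5.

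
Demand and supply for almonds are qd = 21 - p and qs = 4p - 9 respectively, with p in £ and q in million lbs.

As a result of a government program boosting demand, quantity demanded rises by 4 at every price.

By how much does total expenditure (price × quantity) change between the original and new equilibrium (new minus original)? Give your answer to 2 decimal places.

+33.76

Solve the original market: 21 - p = 4p - 9, hence p = 6 and q = 15.
The new curves are qd = 25 - p (demand) and qs = 4p - 9 (supply).
New equilibrium: 25 - p = 4p - 9 ⇒ 34 = 5p ⇒ p = 6.8, q = 18.2.
Expenditure moves from 6×15 = 90 to 6.8×18.2 = 123.76; change = +33.76.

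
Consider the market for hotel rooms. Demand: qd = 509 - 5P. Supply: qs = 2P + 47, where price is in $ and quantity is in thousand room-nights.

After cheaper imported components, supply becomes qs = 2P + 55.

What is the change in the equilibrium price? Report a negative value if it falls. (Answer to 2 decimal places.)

Initially, 509 - 5P = 2P + 47, so 462 = 7P and P = 66, q = 179.
The shock moves the curves to qd = 509 - 5P and qs = 2P + 55.
Equate the new curves: 509 - 5P = 2P + 55, giving 454 = 7P, P = 454/7 ≈ 64.8571, q = 1293/7 ≈ 184.7143.
ΔP = 64.8571 − 66 = -1.14.

-1.14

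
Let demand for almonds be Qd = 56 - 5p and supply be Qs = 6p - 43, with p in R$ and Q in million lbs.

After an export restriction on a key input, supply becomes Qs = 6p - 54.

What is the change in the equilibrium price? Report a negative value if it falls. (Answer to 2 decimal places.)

+1.00

Initially, 56 - 5p = 6p - 43, so 99 = 11p and p = 9, Q = 11.
The shock moves the curves to Qd = 56 - 5p and Qs = 6p - 54.
Clearing the new market: 56 - 5p = 6p - 54, so p = 10 and Q = 6.
Δp = 10 − 9 = +1.00.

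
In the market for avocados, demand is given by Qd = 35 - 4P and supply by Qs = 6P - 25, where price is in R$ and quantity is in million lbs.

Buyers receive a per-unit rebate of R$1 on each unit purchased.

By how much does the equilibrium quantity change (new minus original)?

Initially, 35 - 4P = 6P - 25, so 60 = 10P and P = 6, Q = 11.
Since buyers' out-of-pocket price is the market price minus the rebate, the effective demand curve becomes Qd = 39 - 4P.
Setting them equal: 39 - 4P = 6P - 25 → 64 = 10P, so P = 6.4 and Q = 13.4.
ΔQ = 13.4 − 11 = +2.4.

+2.4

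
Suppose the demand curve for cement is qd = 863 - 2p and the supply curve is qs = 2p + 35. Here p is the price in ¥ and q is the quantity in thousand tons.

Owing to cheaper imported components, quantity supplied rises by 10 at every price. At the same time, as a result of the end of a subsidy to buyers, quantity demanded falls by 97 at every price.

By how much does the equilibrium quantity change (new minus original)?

Initially, 863 - 2p = 2p + 35, so 828 = 4p and p = 207, q = 449.
The shock moves the curves to qd = 766 - 2p and qs = 2p + 45.
Equate the new curves: 766 - 2p = 2p + 45, giving 721 = 4p, p = 180.25, q = 405.5.
Δq = 405.5 − 449 = -43.5.

-43.5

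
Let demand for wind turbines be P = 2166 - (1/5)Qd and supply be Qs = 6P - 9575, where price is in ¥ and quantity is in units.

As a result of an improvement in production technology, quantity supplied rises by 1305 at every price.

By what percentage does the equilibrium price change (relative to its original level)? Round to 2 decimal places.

Initially, 10830 - 5P = 6P - 9575, so 20405 = 11P and P = 1855, Q = 1555.
With the change applied: demand Qd = 10830 - 5P, supply Qs = 6P - 8270.
Setting them equal: 10830 - 5P = 6P - 8270 → 19100 = 11P, so P = 19100/11 ≈ 1736.3636 and Q = 23630/11 ≈ 2148.1818.
%ΔP = (1736.3636 − 1855) / 1855 × 100 = -6.40%.

-6.40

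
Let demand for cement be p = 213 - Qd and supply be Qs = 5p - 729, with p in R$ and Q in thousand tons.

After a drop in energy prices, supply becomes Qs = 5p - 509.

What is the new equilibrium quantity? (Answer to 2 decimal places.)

Initially, 213 - p = 5p - 729, so 942 = 6p and p = 157, Q = 56.
The shock moves the curves to Qd = 213 - p and Qs = 5p - 509.
Clearing the new market: 213 - p = 5p - 509, so p = 361/3 ≈ 120.3333 and Q = 278/3 ≈ 92.6667.

92.67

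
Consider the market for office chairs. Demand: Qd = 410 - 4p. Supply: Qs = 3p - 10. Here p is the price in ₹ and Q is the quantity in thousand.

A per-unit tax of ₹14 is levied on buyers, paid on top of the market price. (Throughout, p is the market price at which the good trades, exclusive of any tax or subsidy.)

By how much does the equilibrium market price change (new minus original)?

-8

Solve the original market: 410 - 4p = 3p - 10, hence p = 60 and Q = 170.
Since buyers pay the price plus the tax, the effective demand curve becomes Qd = 354 - 4p.
Setting them equal: 354 - 4p = 3p - 10 → 364 = 7p, so p = 52 and Q = 146.
Δp = 52 − 60 = -8.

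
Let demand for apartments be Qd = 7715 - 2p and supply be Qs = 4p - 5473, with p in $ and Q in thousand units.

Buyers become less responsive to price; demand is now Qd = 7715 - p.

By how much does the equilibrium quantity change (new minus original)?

+1758.4

Solve the original market: 7715 - 2p = 4p - 5473, hence p = 2198 and Q = 3319.
With the change applied: demand Qd = 7715 - p, supply Qs = 4p - 5473.
Equate the new curves: 7715 - p = 4p - 5473, giving 13188 = 5p, p = 2637.6, Q = 5077.4.
ΔQ = 5077.4 − 3319 = +1758.4.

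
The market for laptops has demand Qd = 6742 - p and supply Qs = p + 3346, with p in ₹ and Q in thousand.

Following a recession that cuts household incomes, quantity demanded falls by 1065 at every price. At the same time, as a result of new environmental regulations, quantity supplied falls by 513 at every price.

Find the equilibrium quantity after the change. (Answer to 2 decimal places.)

Original equilibrium: 6742 - p = p + 3346 gives 3396 = 2p, so p = 1698 and Q = 5044.
With the change applied: demand Qd = 5677 - p, supply Qs = p + 2833.
New equilibrium: 5677 - p = p + 2833 ⇒ 2844 = 2p ⇒ p = 1422, Q = 4255.

4255.00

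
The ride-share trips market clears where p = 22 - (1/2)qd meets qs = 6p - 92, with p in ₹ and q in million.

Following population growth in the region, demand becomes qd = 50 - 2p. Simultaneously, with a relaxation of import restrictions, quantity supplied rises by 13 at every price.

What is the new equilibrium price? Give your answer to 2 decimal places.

16.13

Initially, 44 - 2p = 6p - 92, so 136 = 8p and p = 17, q = 10.
After the shift, demand is qd = 50 - 2p and supply is qs = 6p - 79.
New equilibrium: 50 - 2p = 6p - 79 ⇒ 129 = 8p ⇒ p = 16.125, q = 17.75.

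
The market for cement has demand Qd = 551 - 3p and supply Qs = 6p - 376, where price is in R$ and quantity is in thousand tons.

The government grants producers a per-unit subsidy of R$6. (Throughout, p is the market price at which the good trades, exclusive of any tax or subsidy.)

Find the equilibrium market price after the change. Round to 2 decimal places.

99.00

Original equilibrium: 551 - 3p = 6p - 376 gives 927 = 9p, so p = 103 and Q = 242.
Since sellers receive the price plus the subsidy, the effective supply curve becomes Qs = 6p - 340.
Equate the new curves: 551 - 3p = 6p - 340, giving 891 = 9p, p = 99, Q = 254.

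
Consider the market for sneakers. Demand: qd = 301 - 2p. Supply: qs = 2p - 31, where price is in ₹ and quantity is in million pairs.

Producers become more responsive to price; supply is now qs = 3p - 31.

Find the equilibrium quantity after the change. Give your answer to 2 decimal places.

Initially, 301 - 2p = 2p - 31, so 332 = 4p and p = 83, q = 135.
With the change applied: demand qd = 301 - 2p, supply qs = 3p - 31.
Equate the new curves: 301 - 2p = 3p - 31, giving 332 = 5p, p = 66.4, q = 168.2.

168.20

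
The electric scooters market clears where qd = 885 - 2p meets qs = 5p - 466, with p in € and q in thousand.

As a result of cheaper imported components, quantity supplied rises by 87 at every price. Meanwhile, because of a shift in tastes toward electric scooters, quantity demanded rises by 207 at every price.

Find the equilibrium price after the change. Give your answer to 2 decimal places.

210.14

Before the shock: 885 - 2p = 5p - 466 ⇒ 1351 = 7p ⇒ p = 193, q = 499.
After the shift, demand is qd = 1092 - 2p and supply is qs = 5p - 379.
New equilibrium: 1092 - 2p = 5p - 379 ⇒ 1471 = 7p ⇒ p = 1471/7 ≈ 210.1429, q = 4702/7 ≈ 671.7143.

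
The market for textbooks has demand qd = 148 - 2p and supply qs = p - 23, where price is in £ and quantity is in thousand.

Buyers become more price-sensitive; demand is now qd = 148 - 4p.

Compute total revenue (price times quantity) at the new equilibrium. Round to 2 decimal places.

383.04

Initially, 148 - 2p = p - 23, so 171 = 3p and p = 57, q = 34.
The new curves are qd = 148 - 4p (demand) and qs = p - 23 (supply).
New equilibrium: 148 - 4p = p - 23 ⇒ 171 = 5p ⇒ p = 34.2, q = 11.2.
New expenditure = 34.2 × 11.2 = 383.04.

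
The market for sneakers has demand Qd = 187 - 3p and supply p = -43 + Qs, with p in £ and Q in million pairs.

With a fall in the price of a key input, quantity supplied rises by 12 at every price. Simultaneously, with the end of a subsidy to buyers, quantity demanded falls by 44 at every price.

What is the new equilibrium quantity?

77

Original equilibrium: 187 - 3p = p + 43 gives 144 = 4p, so p = 36 and Q = 79.
With the change applied: demand Qd = 143 - 3p, supply Qs = p + 55.
Clearing the new market: 143 - 3p = p + 55, so p = 22 and Q = 77.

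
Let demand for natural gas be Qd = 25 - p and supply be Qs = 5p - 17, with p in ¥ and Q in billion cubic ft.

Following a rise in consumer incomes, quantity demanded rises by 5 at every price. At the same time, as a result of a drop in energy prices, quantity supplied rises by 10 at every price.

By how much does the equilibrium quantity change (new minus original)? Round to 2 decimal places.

Solve the original market: 25 - p = 5p - 17, hence p = 7 and Q = 18.
The shock moves the curves to Qd = 30 - p and Qs = 5p - 7.
Equate the new curves: 30 - p = 5p - 7, giving 37 = 6p, p = 37/6 ≈ 6.1667, Q = 143/6 ≈ 23.8333.
ΔQ = 23.8333 − 18 = +5.83.

+5.83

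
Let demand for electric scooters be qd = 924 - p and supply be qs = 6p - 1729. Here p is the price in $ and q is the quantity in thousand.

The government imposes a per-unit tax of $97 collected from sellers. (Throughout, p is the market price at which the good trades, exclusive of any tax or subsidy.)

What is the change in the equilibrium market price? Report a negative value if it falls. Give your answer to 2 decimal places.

Solve the original market: 924 - p = 6p - 1729, hence p = 379 and q = 545.
Since sellers keep the price net of the tax, the effective supply curve becomes qs = 6p - 2311.
Equate the new curves: 924 - p = 6p - 2311, giving 3235 = 7p, p = 3235/7 ≈ 462.1429, q = 3233/7 ≈ 461.8571.
Δp = 462.1429 − 379 = +83.14.

+83.14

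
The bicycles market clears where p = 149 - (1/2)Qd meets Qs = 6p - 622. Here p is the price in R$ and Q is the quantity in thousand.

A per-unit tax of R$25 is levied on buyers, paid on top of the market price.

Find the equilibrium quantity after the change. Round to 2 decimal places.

30.50

Solve the original market: 298 - 2p = 6p - 622, hence p = 115 and Q = 68.
Since buyers pay the price plus the tax, the effective demand curve becomes Qd = 248 - 2p.
New equilibrium: 248 - 2p = 6p - 622 ⇒ 870 = 8p ⇒ p = 108.75, Q = 30.5.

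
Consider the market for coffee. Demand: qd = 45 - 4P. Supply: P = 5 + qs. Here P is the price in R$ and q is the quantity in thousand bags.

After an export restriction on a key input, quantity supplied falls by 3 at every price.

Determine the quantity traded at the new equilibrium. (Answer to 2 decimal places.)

Initially, 45 - 4P = P - 5, so 50 = 5P and P = 10, q = 5.
After the shift, demand is qd = 45 - 4P and supply is qs = P - 8.
Setting them equal: 45 - 4P = P - 8 → 53 = 5P, so P = 10.6 and q = 2.6.

2.60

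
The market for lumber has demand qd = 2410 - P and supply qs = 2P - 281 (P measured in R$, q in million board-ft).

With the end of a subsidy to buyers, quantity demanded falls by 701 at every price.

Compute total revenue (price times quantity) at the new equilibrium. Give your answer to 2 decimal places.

693625.56

Solve the original market: 2410 - P = 2P - 281, hence P = 897 and q = 1513.
After the shift, demand is qd = 1709 - P and supply is qs = 2P - 281.
Clearing the new market: 1709 - P = 2P - 281, so P = 1990/3 ≈ 663.3333 and q = 3137/3 ≈ 1045.6667.
New expenditure = 663.3333 × 1045.6667 = 693625.56.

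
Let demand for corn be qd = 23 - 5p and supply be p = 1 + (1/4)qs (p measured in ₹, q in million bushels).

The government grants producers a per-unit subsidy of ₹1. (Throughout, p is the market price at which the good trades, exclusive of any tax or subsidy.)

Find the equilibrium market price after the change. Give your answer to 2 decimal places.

2.56

Original equilibrium: 23 - 5p = 4p - 4 gives 27 = 9p, so p = 3 and q = 8.
Since sellers receive the price plus the subsidy, the effective supply curve becomes qs = 4p.
Clearing the new market: 23 - 5p = 4p, so p = 23/9 ≈ 2.5556 and q = 92/9 ≈ 10.2222.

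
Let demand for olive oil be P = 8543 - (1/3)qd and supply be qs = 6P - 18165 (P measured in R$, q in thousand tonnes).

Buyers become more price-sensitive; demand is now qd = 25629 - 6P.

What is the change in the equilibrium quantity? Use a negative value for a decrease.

Solve the original market: 25629 - 3P = 6P - 18165, hence P = 4866 and q = 11031.
The new curves are qd = 25629 - 6P (demand) and qs = 6P - 18165 (supply).
New equilibrium: 25629 - 6P = 6P - 18165 ⇒ 43794 = 12P ⇒ P = 3649.5, q = 3732.
Δq = 3732 − 11031 = -7299.

-7299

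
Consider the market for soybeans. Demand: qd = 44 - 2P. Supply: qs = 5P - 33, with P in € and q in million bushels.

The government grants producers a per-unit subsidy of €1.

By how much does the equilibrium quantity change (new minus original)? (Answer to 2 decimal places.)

+1.43

Before the shock: 44 - 2P = 5P - 33 ⇒ 77 = 7P ⇒ P = 11, q = 22.
Since sellers receive the price plus the subsidy, the effective supply curve becomes qs = 5P - 28.
Equate the new curves: 44 - 2P = 5P - 28, giving 72 = 7P, P = 72/7 ≈ 10.2857, q = 164/7 ≈ 23.4286.
Δq = 23.4286 − 22 = +1.43.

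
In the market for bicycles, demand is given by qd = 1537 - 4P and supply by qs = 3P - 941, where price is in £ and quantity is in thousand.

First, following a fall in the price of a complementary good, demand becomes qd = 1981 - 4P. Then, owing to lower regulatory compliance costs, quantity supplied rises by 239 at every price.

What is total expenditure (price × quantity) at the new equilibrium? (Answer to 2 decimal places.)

171657.24

Solve the original market: 1537 - 4P = 3P - 941, hence P = 354 and q = 121.
The new curves are qd = 1981 - 4P (demand) and qs = 3P - 702 (supply).
Setting them equal: 1981 - 4P = 3P - 702 → 2683 = 7P, so P = 2683/7 ≈ 383.2857 and q = 3135/7 ≈ 447.8571.
New expenditure = 383.2857 × 447.8571 = 171657.24.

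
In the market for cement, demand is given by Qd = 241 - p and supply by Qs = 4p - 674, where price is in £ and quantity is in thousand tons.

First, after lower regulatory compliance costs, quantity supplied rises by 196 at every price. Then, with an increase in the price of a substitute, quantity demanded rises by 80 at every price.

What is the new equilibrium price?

159.8

Solve the original market: 241 - p = 4p - 674, hence p = 183 and Q = 58.
With the change applied: demand Qd = 321 - p, supply Qs = 4p - 478.
New equilibrium: 321 - p = 4p - 478 ⇒ 799 = 5p ⇒ p = 159.8, Q = 161.2.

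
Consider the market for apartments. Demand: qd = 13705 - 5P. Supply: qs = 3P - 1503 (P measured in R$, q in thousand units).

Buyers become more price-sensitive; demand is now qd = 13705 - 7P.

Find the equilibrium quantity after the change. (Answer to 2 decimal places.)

3059.40

Original equilibrium: 13705 - 5P = 3P - 1503 gives 15208 = 8P, so P = 1901 and q = 4200.
The new curves are qd = 13705 - 7P (demand) and qs = 3P - 1503 (supply).
New equilibrium: 13705 - 7P = 3P - 1503 ⇒ 15208 = 10P ⇒ P = 1520.8, q = 3059.4.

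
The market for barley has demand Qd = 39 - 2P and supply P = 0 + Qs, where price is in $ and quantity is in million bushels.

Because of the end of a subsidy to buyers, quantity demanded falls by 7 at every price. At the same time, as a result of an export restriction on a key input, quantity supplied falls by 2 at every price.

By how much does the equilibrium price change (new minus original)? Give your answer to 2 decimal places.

Original equilibrium: 39 - 2P = P gives 39 = 3P, so P = 13 and Q = 13.
After the shift, demand is Qd = 32 - 2P and supply is Qs = P - 2.
Setting them equal: 32 - 2P = P - 2 → 34 = 3P, so P = 34/3 ≈ 11.3333 and Q = 28/3 ≈ 9.3333.
ΔP = 11.3333 − 13 = -1.67.

-1.67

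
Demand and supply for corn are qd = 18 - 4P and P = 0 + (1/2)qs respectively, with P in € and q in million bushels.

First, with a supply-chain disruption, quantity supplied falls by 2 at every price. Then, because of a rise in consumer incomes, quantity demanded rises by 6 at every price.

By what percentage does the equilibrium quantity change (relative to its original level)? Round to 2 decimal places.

+11.11

Before the shock: 18 - 4P = 2P ⇒ 18 = 6P ⇒ P = 3, q = 6.
The new curves are qd = 24 - 4P (demand) and qs = 2P - 2 (supply).
New equilibrium: 24 - 4P = 2P - 2 ⇒ 26 = 6P ⇒ P = 13/3 ≈ 4.3333, q = 20/3 ≈ 6.6667.
%Δq = (6.6667 − 6) / 6 × 100 = +11.11%.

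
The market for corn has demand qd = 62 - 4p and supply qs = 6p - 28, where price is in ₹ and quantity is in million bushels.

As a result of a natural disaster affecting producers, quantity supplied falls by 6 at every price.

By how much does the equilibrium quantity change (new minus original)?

-2.4

Initially, 62 - 4p = 6p - 28, so 90 = 10p and p = 9, q = 26.
With the change applied: demand qd = 62 - 4p, supply qs = 6p - 34.
Setting them equal: 62 - 4p = 6p - 34 → 96 = 10p, so p = 9.6 and q = 23.6.
Δq = 23.6 − 26 = -2.4.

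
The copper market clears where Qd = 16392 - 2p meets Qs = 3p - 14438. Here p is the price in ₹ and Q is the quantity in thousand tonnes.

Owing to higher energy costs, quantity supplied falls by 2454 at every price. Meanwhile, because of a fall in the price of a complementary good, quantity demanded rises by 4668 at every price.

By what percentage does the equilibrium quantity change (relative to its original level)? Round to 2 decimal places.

+44.81

Before the shock: 16392 - 2p = 3p - 14438 ⇒ 30830 = 5p ⇒ p = 6166, Q = 4060.
The shock moves the curves to Qd = 21060 - 2p and Qs = 3p - 16892.
Setting them equal: 21060 - 2p = 3p - 16892 → 37952 = 5p, so p = 7590.4 and Q = 5879.2.
%ΔQ = (5879.2 − 4060) / 4060 × 100 = +44.81%.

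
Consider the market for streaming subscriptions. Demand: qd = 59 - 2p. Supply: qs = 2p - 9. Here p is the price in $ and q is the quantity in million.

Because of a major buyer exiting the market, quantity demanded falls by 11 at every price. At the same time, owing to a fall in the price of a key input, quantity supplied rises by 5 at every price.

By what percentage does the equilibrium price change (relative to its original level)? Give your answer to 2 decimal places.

Initially, 59 - 2p = 2p - 9, so 68 = 4p and p = 17, q = 25.
After the shift, demand is qd = 48 - 2p and supply is qs = 2p - 4.
New equilibrium: 48 - 2p = 2p - 4 ⇒ 52 = 4p ⇒ p = 13, q = 22.
%Δp = (13 − 17) / 17 × 100 = -23.53%.

-23.53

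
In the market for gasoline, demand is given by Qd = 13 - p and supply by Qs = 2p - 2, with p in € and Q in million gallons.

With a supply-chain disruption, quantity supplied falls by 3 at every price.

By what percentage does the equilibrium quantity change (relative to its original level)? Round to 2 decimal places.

-12.50

Solve the original market: 13 - p = 2p - 2, hence p = 5 and Q = 8.
With the change applied: demand Qd = 13 - p, supply Qs = 2p - 5.
Setting them equal: 13 - p = 2p - 5 → 18 = 3p, so p = 6 and Q = 7.
%ΔQ = (7 − 8) / 8 × 100 = -12.50%.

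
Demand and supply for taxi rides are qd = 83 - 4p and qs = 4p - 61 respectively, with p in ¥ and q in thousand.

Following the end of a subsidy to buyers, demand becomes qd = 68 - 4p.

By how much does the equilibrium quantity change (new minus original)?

-7.5

Initially, 83 - 4p = 4p - 61, so 144 = 8p and p = 18, q = 11.
The shock moves the curves to qd = 68 - 4p and qs = 4p - 61.
Setting them equal: 68 - 4p = 4p - 61 → 129 = 8p, so p = 16.125 and q = 3.5.
Δq = 3.5 − 11 = -7.5.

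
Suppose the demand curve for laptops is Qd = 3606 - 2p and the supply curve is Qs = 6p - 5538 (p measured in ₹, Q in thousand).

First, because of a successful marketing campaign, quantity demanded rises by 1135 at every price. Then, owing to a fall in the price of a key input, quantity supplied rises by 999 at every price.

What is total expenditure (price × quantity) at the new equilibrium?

Before the shock: 3606 - 2p = 6p - 5538 ⇒ 9144 = 8p ⇒ p = 1143, Q = 1320.
With the change applied: demand Qd = 4741 - 2p, supply Qs = 6p - 4539.
New equilibrium: 4741 - 2p = 6p - 4539 ⇒ 9280 = 8p ⇒ p = 1160, Q = 2421.
New expenditure = 1160 × 2421 = 2808360.

2808360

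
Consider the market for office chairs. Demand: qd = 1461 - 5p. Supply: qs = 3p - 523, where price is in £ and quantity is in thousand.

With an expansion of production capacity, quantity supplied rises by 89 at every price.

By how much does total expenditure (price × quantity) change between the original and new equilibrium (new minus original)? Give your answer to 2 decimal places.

+10717.55

Initially, 1461 - 5p = 3p - 523, so 1984 = 8p and p = 248, q = 221.
After the shift, demand is qd = 1461 - 5p and supply is qs = 3p - 434.
Equate the new curves: 1461 - 5p = 3p - 434, giving 1895 = 8p, p = 236.875, q = 276.625.
Expenditure moves from 248×221 = 54808 to 236.875×276.625 = 65525.546875; change = +10717.55.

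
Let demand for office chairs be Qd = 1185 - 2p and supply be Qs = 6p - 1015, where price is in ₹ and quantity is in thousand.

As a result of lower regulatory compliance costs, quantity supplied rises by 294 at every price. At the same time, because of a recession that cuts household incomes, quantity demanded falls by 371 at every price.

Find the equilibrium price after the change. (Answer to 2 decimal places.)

191.88

Original equilibrium: 1185 - 2p = 6p - 1015 gives 2200 = 8p, so p = 275 and Q = 635.
After the shift, demand is Qd = 814 - 2p and supply is Qs = 6p - 721.
Setting them equal: 814 - 2p = 6p - 721 → 1535 = 8p, so p = 191.875 and Q = 430.25.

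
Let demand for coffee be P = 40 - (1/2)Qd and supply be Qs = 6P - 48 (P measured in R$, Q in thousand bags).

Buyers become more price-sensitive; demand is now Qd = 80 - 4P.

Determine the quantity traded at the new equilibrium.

Initially, 80 - 2P = 6P - 48, so 128 = 8P and P = 16, Q = 48.
The new curves are Qd = 80 - 4P (demand) and Qs = 6P - 48 (supply).
Clearing the new market: 80 - 4P = 6P - 48, so P = 12.8 and Q = 28.8.

28.8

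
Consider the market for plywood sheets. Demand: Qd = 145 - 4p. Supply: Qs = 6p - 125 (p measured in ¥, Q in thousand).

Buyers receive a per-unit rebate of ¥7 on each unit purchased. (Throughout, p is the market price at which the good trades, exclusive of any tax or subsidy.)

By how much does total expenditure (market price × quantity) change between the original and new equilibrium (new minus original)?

+604.24

Initially, 145 - 4p = 6p - 125, so 270 = 10p and p = 27, Q = 37.
Since buyers' out-of-pocket price is the market price minus the rebate, the effective demand curve becomes Qd = 173 - 4p.
Equate the new curves: 173 - 4p = 6p - 125, giving 298 = 10p, p = 29.8, Q = 53.8.
Expenditure moves from 27×37 = 999 to 29.8×53.8 = 1603.24; change = +604.24.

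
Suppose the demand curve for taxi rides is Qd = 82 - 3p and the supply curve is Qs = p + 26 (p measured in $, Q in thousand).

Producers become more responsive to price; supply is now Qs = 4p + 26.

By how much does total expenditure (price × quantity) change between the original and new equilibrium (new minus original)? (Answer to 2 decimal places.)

Initially, 82 - 3p = p + 26, so 56 = 4p and p = 14, Q = 40.
The new curves are Qd = 82 - 3p (demand) and Qs = 4p + 26 (supply).
Clearing the new market: 82 - 3p = 4p + 26, so p = 8 and Q = 58.
Expenditure moves from 14×40 = 560 to 8×58 = 464; change = -96.00.

-96.00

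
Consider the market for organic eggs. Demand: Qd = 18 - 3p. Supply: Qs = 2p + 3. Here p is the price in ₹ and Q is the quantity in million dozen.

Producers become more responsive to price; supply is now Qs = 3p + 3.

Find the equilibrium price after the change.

Original equilibrium: 18 - 3p = 2p + 3 gives 15 = 5p, so p = 3 and Q = 9.
The shock moves the curves to Qd = 18 - 3p and Qs = 3p + 3.
New equilibrium: 18 - 3p = 3p + 3 ⇒ 15 = 6p ⇒ p = 2.5, Q = 10.5.

2.5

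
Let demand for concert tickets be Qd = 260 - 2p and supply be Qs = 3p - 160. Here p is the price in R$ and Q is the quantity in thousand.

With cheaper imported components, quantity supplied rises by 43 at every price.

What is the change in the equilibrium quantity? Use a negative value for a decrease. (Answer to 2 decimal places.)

+17.20

Initially, 260 - 2p = 3p - 160, so 420 = 5p and p = 84, Q = 92.
After the shift, demand is Qd = 260 - 2p and supply is Qs = 3p - 117.
Equate the new curves: 260 - 2p = 3p - 117, giving 377 = 5p, p = 75.4, Q = 109.2.
ΔQ = 109.2 − 92 = +17.20.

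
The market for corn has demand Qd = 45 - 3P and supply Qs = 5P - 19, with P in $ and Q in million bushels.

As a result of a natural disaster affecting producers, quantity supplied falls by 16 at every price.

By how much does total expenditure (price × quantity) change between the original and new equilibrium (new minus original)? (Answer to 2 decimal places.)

-18.00

Original equilibrium: 45 - 3P = 5P - 19 gives 64 = 8P, so P = 8 and Q = 21.
With the change applied: demand Qd = 45 - 3P, supply Qs = 5P - 35.
New equilibrium: 45 - 3P = 5P - 35 ⇒ 80 = 8P ⇒ P = 10, Q = 15.
Expenditure moves from 8×21 = 168 to 10×15 = 150; change = -18.00.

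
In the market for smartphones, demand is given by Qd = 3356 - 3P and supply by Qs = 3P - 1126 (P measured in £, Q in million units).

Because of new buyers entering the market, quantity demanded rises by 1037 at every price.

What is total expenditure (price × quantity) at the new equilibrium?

1502547.75

Original equilibrium: 3356 - 3P = 3P - 1126 gives 4482 = 6P, so P = 747 and Q = 1115.
The shock moves the curves to Qd = 4393 - 3P and Qs = 3P - 1126.
Setting them equal: 4393 - 3P = 3P - 1126 → 5519 = 6P, so P = 5519/6 ≈ 919.8333 and Q = 1633.5.
New expenditure = 919.8333 × 1633.5 = 1502547.75.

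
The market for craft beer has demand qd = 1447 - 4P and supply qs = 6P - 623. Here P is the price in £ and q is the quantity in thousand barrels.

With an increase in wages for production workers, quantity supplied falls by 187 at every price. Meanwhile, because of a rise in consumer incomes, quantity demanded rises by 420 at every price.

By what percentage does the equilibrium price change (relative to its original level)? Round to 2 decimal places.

+29.32

Before the shock: 1447 - 4P = 6P - 623 ⇒ 2070 = 10P ⇒ P = 207, q = 619.
After the shift, demand is qd = 1867 - 4P and supply is qs = 6P - 810.
New equilibrium: 1867 - 4P = 6P - 810 ⇒ 2677 = 10P ⇒ P = 267.7, q = 796.2.
%ΔP = (267.7 − 207) / 207 × 100 = +29.32%.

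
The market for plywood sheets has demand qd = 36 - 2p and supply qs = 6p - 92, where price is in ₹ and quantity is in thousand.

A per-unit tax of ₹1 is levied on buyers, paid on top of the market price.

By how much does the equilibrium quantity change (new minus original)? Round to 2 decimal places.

-1.50

Before the shock: 36 - 2p = 6p - 92 ⇒ 128 = 8p ⇒ p = 16, q = 4.
Since buyers pay the price plus the tax, the effective demand curve becomes qd = 34 - 2p.
Equate the new curves: 34 - 2p = 6p - 92, giving 126 = 8p, p = 15.75, q = 2.5.
Δq = 2.5 − 4 = -1.50.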